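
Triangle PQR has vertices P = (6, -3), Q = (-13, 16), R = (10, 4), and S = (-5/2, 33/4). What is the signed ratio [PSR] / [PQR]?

1/2

[PQR] = ½·(6·(16−4) + (-13)·(4−(-3)) + 10·(-3−16)) = ½·(72 − 91 − 190) = -209/2.
[PSR] = ½·(6·(33/4−4) + (-5/2)·(4−(-3)) + 10·(-3−(33/4))) = ½·(51/2 − 35/2 − 225/2) = -209/4, so the ratio is (-209/4)/(-209/2) = 1/2.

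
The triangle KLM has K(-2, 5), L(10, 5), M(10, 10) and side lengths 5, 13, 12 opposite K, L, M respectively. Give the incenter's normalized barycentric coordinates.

(1/6, 13/30, 2/5)

The incenter has barycentric coordinates proportional to the opposite side lengths: (5 : 13 : 12).
Normalizing by 5+13+12 = 30 gives (1/6, 13/30, 2/5).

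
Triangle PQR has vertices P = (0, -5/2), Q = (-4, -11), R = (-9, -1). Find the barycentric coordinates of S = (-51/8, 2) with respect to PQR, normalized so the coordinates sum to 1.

Signed area of the reference triangle: [PQR] = ½·(0·(-11−(-1)) + (-4)·(-1−(-5/2)) + (-9)·(-5/2−(-11))) = ½·(0 − 6 − 153/2) = -165/4.
[SQR] = ½·((-51/8)·(-11−(-1)) + (-4)·(-1−2) + (-9)·(2−(-11))) = ½·(255/4 + 12 − 117) = -165/8, so the P-coordinate is (-165/8)/(-165/4) = 1/2.
[PSR] = ½·(0·(2−(-1)) + (-51/8)·(-1−(-5/2)) + (-9)·(-5/2−2)) = ½·(0 − 153/16 + 81/2) = 495/32, so the Q-coordinate is -3/8.
[PQS] = ½·(0·(-11−2) + (-4)·(2−(-5/2)) + (-51/8)·(-5/2−(-11))) = ½·(0 − 18 − 867/16) = -1155/32, so the R-coordinate is 7/8.
Check: 1/2 − 3/8 + 7/8 = 1.

(1/2, -3/8, 7/8)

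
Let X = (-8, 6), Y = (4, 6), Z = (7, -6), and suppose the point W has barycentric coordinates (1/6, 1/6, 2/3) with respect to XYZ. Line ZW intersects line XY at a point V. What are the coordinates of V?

(-2, 6)

Line ZW meets XY where the Z-coordinate vanishes; zeroing W's Z-weight and renormalizing leaves X, Y-weights 1/6 : 1/6 → (1/2, 1/2).
So V = (1/2)·X + (1/2)·Y = (-2, 6).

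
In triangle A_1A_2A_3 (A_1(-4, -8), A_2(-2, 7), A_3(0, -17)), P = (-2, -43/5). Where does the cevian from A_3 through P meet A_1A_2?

(-10/3, -3)

Barycentric coordinates of P with respect to A_1A_2A_3: (2/5, 1/5, 2/5).
On side A_1A_2 the A_3-coordinate is zero; dropping P's A_3-weight 2/5 and renormalizing the remaining 2/5 : 1/5 gives weights 2/3, 1/3 on A_1, A_2.
Q = (2/3)·(-4, -8) + (1/3)·(-2, 7) = (-10/3, -3).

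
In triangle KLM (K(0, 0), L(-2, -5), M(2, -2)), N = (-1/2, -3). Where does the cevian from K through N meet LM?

Barycentric coordinates of N with respect to KLM: (1/4, 1/2, 1/4).
On side LM the K-coordinate is zero; dropping N's K-weight 1/4 and renormalizing the remaining 1/2 : 1/4 gives weights 2/3, 1/3 on L, M.
J = (2/3)·(-2, -5) + (1/3)·(2, -2) = (-2/3, -4).

(-2/3, -4)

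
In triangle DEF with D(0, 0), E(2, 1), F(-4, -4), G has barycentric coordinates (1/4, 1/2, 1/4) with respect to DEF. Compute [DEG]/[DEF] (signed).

The signed ratio [DEG]/[DEF] equals the barycentric coordinate of G at vertex F, which is 1/4.

1/4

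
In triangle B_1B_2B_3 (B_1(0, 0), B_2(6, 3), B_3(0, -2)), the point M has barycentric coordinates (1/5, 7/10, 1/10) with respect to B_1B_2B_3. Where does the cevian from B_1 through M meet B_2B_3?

(21/4, 19/8)

Line B_1M meets B_2B_3 where the B_1-coordinate vanishes; zeroing M's B_1-weight and renormalizing leaves B_2, B_3-weights 7/10 : 1/10 → (7/8, 1/8).
So N = (7/8)·B_2 + (1/8)·B_3 = (21/4, 19/8).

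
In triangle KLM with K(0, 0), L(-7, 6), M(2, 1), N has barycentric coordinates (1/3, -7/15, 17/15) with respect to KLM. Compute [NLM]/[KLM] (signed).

1/3

The signed ratio [NLM]/[KLM] equals the barycentric coordinate of N at vertex K, which is 1/3.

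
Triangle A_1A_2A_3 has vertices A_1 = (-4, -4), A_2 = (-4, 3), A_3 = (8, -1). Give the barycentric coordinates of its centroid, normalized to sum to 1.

The centroid is the average of the vertices, so each weight is 1/3.

(1/3, 1/3, 1/3)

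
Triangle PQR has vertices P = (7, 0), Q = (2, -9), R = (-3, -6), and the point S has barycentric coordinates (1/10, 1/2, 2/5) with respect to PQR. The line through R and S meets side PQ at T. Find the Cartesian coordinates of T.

Line RS meets PQ where the R-coordinate vanishes; zeroing S's R-weight and renormalizing leaves P, Q-weights 1/10 : 1/2 → (1/6, 5/6).
So T = (1/6)·P + (5/6)·Q = (17/6, -15/2).

(17/6, -15/2)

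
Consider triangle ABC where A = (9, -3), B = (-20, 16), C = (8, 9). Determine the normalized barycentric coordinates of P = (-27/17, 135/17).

Signed area of the reference triangle: [ABC] = ½·(9·(16−9) + (-20)·(9−(-3)) + 8·(-3−16)) = ½·(63 − 240 − 152) = -329/2.
[PBC] = ½·((-27/17)·(16−9) + (-20)·(9−(135/17)) + 8·(135/17−16)) = ½·(-189/17 − 360/17 − 1096/17) = -1645/34, so the A-coordinate is (-1645/34)/(-329/2) = 5/17.
[APC] = ½·(9·(135/17−9) + (-27/17)·(9−(-3)) + 8·(-3−(135/17))) = ½·(-162/17 − 324/17 − 1488/17) = -987/17, so the B-coordinate is 6/17.
[ABP] = ½·(9·(16−(135/17)) + (-20)·(135/17−(-3)) + (-27/17)·(-3−16)) = ½·(1233/17 − 3720/17 + 513/17) = -987/17, so the C-coordinate is 6/17.

(5/17, 6/17, 6/17)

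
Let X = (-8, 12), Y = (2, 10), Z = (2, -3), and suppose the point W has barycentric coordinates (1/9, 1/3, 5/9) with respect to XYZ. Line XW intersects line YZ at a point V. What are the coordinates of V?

Line XW meets YZ where the X-coordinate vanishes; zeroing W's X-weight and renormalizing leaves Y, Z-weights 1/3 : 5/9 → (3/8, 5/8).
So V = (3/8)·Y + (5/8)·Z = (2, 15/8).

(2, 15/8)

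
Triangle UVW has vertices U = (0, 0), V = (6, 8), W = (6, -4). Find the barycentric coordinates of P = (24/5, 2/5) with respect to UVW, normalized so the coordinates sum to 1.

Signed area of the reference triangle: [UVW] = ½·(0·(8−(-4)) + 6·(-4−0) + 6·(0−8)) = ½·(0 − 24 − 48) = -36.
[PVW] = ½·((24/5)·(8−(-4)) + 6·(-4−(2/5)) + 6·(2/5−8)) = ½·(288/5 − 132/5 − 228/5) = -36/5, so the U-coordinate is (-36/5)/(-36) = 1/5.
[UPW] = ½·(0·(2/5−(-4)) + (24/5)·(-4−0) + 6·(0−(2/5))) = ½·(0 − 96/5 − 12/5) = -54/5, so the V-coordinate is 3/10.
[UVP] = ½·(0·(8−(2/5)) + 6·(2/5−0) + (24/5)·(0−8)) = ½·(0 + 12/5 − 192/5) = -18, so the W-coordinate is 1/2.

(1/5, 3/10, 1/2)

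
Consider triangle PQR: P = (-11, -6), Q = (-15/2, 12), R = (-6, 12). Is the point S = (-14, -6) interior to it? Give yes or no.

Barycentric coordinates of S: (1, 2, -2).
The three coordinates are positive, positive, negative; a point is interior exactly when all three are positive.

no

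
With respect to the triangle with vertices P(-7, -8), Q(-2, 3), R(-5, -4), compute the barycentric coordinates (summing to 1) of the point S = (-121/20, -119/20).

Signed area of the reference triangle: [PQR] = ½·((-7)·(3−(-4)) + (-2)·(-4−(-8)) + (-5)·(-8−3)) = ½·(-49 − 8 + 55) = -1.
[SQR] = ½·((-121/20)·(3−(-4)) + (-2)·(-4−(-119/20)) + (-5)·(-119/20−3)) = ½·(-847/20 − 39/10 + 179/4) = -3/4, so the P-coordinate is (-3/4)/(-1) = 3/4.
[PSR] = ½·((-7)·(-119/20−(-4)) + (-121/20)·(-4−(-8)) + (-5)·(-8−(-119/20))) = ½·(273/20 − 121/5 + 41/4) = -3/20, so the Q-coordinate is 3/20.
[PQS] = ½·((-7)·(3−(-119/20)) + (-2)·(-119/20−(-8)) + (-121/20)·(-8−3)) = ½·(-1253/20 − 41/10 + 1331/20) = -1/10, so the R-coordinate is 1/10.
Check: 3/4 + 3/20 + 1/10 = 1.

(3/4, 3/20, 1/10)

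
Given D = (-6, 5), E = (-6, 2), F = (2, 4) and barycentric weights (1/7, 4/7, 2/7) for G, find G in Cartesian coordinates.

(-26/7, 3)

G = (1/7)·D + (4/7)·E + (2/7)·F.
x-coordinate: (1/7)·(-6) + (4/7)·(-6) + (2/7)·2 = -26/7.
y-coordinate: (1/7)·5 + (4/7)·2 + (2/7)·4 = 3.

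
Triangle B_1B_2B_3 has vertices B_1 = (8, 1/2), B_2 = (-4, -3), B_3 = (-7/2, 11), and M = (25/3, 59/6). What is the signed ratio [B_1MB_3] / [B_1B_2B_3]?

[B_1B_2B_3] = ½·(8·(-3−11) + (-4)·(11−(1/2)) + (-7/2)·(1/2−(-3))) = ½·(-112 − 42 − 49/4) = -665/8.
[B_1MB_3] = ½·(8·(59/6−11) + (25/3)·(11−(1/2)) + (-7/2)·(1/2−(59/6))) = ½·(-28/3 + 175/2 + 98/3) = 665/12, so the ratio is (665/12)/(-665/8) = -2/3.

-2/3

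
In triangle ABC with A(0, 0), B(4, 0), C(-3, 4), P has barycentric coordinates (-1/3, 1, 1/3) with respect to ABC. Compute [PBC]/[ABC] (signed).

-1/3

The signed ratio [PBC]/[ABC] equals the barycentric coordinate of P at vertex A, which is -1/3.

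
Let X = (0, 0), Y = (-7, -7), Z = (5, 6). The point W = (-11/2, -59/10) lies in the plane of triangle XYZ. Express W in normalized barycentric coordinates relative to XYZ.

(9/10, 1/2, -2/5)

Signed area of the reference triangle: [XYZ] = ½·(0·(-7−6) + (-7)·(6−0) + 5·(0−(-7))) = ½·(0 − 42 + 35) = -7/2.
[WYZ] = ½·((-11/2)·(-7−6) + (-7)·(6−(-59/10)) + 5·(-59/10−(-7))) = ½·(143/2 − 833/10 + 11/2) = -63/20, so the X-coordinate is (-63/20)/(-7/2) = 9/10.
[XWZ] = ½·(0·(-59/10−6) + (-11/2)·(6−0) + 5·(0−(-59/10))) = ½·(0 − 33 + 59/2) = -7/4, so the Y-coordinate is 1/2.
[XYW] = ½·(0·(-7−(-59/10)) + (-7)·(-59/10−0) + (-11/2)·(0−(-7))) = ½·(0 + 413/10 − 77/2) = 7/5, so the Z-coordinate is -2/5.
Check: 9/10 + 1/2 − 2/5 = 1.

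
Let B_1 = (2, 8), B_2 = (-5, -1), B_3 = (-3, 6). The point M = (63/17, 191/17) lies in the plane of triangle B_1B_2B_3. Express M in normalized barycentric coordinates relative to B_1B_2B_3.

Signed area of the reference triangle: [B_1B_2B_3] = ½·(2·(-1−6) + (-5)·(6−8) + (-3)·(8−(-1))) = ½·(-14 + 10 − 27) = -31/2.
[MB_2B_3] = ½·((63/17)·(-1−6) + (-5)·(6−(191/17)) + (-3)·(191/17−(-1))) = ½·(-441/17 + 445/17 − 624/17) = -310/17, so the B_1-coordinate is (-310/17)/(-31/2) = 20/17.
[B_1MB_3] = ½·(2·(191/17−6) + (63/17)·(6−8) + (-3)·(8−(191/17))) = ½·(178/17 − 126/17 + 165/17) = 217/34, so the B_2-coordinate is -7/17.
[B_1B_2M] = ½·(2·(-1−(191/17)) + (-5)·(191/17−8) + (63/17)·(8−(-1))) = ½·(-416/17 − 275/17 + 567/17) = -62/17, so the B_3-coordinate is 4/17.
Check: 20/17 − 7/17 + 4/17 = 1.

(20/17, -7/17, 4/17)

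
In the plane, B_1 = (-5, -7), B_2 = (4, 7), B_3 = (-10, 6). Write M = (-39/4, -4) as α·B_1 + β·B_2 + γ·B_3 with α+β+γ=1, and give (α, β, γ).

Signed area of the reference triangle: [B_1B_2B_3] = ½·((-5)·(7−6) + 4·(6−(-7)) + (-10)·(-7−7)) = ½·(-5 + 52 + 140) = 187/2.
[MB_2B_3] = ½·((-39/4)·(7−6) + 4·(6−(-4)) + (-10)·(-4−7)) = ½·(-39/4 + 40 + 110) = 561/8, so the B_1-coordinate is (561/8)/(187/2) = 3/4.
[B_1MB_3] = ½·((-5)·(-4−6) + (-39/4)·(6−(-7)) + (-10)·(-7−(-4))) = ½·(50 − 507/4 + 30) = -187/8, so the B_2-coordinate is -1/4.
[B_1B_2M] = ½·((-5)·(7−(-4)) + 4·(-4−(-7)) + (-39/4)·(-7−7)) = ½·(-55 + 12 + 273/2) = 187/4, so the B_3-coordinate is 1/2.

(3/4, -1/4, 1/2)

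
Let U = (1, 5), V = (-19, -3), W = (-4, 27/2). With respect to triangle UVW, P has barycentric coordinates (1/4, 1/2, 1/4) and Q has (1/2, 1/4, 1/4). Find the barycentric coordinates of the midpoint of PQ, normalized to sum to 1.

(3/8, 3/8, 1/4)

Since both coordinate triples sum to 1, the midpoint's barycentrics are the componentwise average.
(1/4+1/2)/2 = 3/8; similarly 3/8 and 1/4.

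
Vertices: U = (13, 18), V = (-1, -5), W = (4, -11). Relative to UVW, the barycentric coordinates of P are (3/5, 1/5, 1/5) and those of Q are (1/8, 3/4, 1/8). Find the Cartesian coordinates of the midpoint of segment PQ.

(391/80, 189/80)

Barycentric coordinates of the midpoint are the average: (29/80, 19/40, 13/80).
Converting: (29/80)·U + (19/40)·V + (13/80)·W = (391/80, 189/80).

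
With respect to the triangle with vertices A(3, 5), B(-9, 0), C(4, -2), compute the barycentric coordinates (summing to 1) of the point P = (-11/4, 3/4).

(1/4, 1/2, 1/4)

Signed area of the reference triangle: [ABC] = ½·(3·(0−(-2)) + (-9)·(-2−5) + 4·(5−0)) = ½·(6 + 63 + 20) = 89/2.
[PBC] = ½·((-11/4)·(0−(-2)) + (-9)·(-2−(3/4)) + 4·(3/4−0)) = ½·(-11/2 + 99/4 + 3) = 89/8, so the A-coordinate is (89/8)/(89/2) = 1/4.
[APC] = ½·(3·(3/4−(-2)) + (-11/4)·(-2−5) + 4·(5−(3/4))) = ½·(33/4 + 77/4 + 17) = 89/4, so the B-coordinate is 1/2.
[ABP] = ½·(3·(0−(3/4)) + (-9)·(3/4−5) + (-11/4)·(5−0)) = ½·(-9/4 + 153/4 − 55/4) = 89/8, so the C-coordinate is 1/4.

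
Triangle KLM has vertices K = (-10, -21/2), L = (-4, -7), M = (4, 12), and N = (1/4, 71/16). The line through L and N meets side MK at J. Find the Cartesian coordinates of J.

Barycentric coordinates of N with respect to KLM: (1/8, 1/4, 5/8).
On side MK the L-coordinate is zero; dropping N's L-weight 1/4 and renormalizing the remaining 5/8 : 1/8 gives weights 5/6, 1/6 on M, K.
J = (5/6)·(4, 12) + (1/6)·(-10, -21/2) = (5/3, 33/4).

(5/3, 33/4)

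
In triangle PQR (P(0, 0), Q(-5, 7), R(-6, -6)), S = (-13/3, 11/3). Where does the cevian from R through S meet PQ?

Barycentric coordinates of S with respect to PQR: (1/6, 2/3, 1/6).
On side PQ the R-coordinate is zero; dropping S's R-weight 1/6 and renormalizing the remaining 1/6 : 2/3 gives weights 1/5, 4/5 on P, Q.
T = (1/5)·(0, 0) + (4/5)·(-5, 7) = (-4, 28/5).

(-4, 28/5)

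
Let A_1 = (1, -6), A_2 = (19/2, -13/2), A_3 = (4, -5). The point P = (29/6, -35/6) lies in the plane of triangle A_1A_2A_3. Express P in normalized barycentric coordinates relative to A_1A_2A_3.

Signed area of the reference triangle: [A_1A_2A_3] = ½·(1·(-13/2−(-5)) + (19/2)·(-5−(-6)) + 4·(-6−(-13/2))) = ½·(-3/2 + 19/2 + 2) = 5.
[PA_2A_3] = ½·((29/6)·(-13/2−(-5)) + (19/2)·(-5−(-35/6)) + 4·(-35/6−(-13/2))) = ½·(-29/4 + 95/12 + 8/3) = 5/3, so the A_1-coordinate is (5/3)/5 = 1/3.
[A_1PA_3] = ½·(1·(-35/6−(-5)) + (29/6)·(-5−(-6)) + 4·(-6−(-35/6))) = ½·(-5/6 + 29/6 − 2/3) = 5/3, so the A_2-coordinate is 1/3.
[A_1A_2P] = ½·(1·(-13/2−(-35/6)) + (19/2)·(-35/6−(-6)) + (29/6)·(-6−(-13/2))) = ½·(-2/3 + 19/12 + 29/12) = 5/3, so the A_3-coordinate is 1/3.
Check: 1/3 + 1/3 + 1/3 = 1.

(1/3, 1/3, 1/3)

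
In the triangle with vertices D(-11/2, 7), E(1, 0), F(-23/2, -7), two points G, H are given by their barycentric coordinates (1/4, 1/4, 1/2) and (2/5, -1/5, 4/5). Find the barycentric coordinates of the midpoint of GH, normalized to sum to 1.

(13/40, 1/40, 13/20)

Since both coordinate triples sum to 1, the midpoint's barycentrics are the componentwise average.
(1/4+2/5)/2 = 13/40; similarly 1/40 and 13/20.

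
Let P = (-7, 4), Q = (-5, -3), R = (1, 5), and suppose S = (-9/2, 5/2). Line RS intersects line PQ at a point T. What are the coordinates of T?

(-19/3, 5/3)

Barycentric coordinates of S with respect to PQR: (1/2, 1/4, 1/4).
On side PQ the R-coordinate is zero; dropping S's R-weight 1/4 and renormalizing the remaining 1/2 : 1/4 gives weights 2/3, 1/3 on P, Q.
T = (2/3)·(-7, 4) + (1/3)·(-5, -3) = (-19/3, 5/3).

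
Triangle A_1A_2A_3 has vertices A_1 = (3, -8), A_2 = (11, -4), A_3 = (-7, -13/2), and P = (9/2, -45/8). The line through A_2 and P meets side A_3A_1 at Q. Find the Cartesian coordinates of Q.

(-2, -29/4)

Barycentric coordinates of P with respect to A_1A_2A_3: (1/4, 1/2, 1/4).
On side A_3A_1 the A_2-coordinate is zero; dropping P's A_2-weight 1/2 and renormalizing the remaining 1/4 : 1/4 gives weights 1/2, 1/2 on A_3, A_1.
Q = (1/2)·(-7, -13/2) + (1/2)·(3, -8) = (-2, -29/4).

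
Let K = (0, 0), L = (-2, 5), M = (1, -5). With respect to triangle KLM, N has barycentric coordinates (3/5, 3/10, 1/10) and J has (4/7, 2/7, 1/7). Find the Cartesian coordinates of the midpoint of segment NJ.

(-13/28, 6/7)

Barycentric coordinates of the midpoint are the average: (41/70, 41/140, 17/140).
Converting: (41/70)·K + (41/140)·L + (17/140)·M = (-13/28, 6/7).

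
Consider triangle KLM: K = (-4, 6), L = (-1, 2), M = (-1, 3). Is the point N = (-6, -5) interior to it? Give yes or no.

Barycentric coordinates of N: (5/3, 13, -41/3).
The three coordinates are positive, positive, negative; a point is interior exactly when all three are positive.

no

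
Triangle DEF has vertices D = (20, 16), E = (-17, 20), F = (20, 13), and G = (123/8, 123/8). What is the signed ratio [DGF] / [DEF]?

1/8

[DEF] = ½·(20·(20−13) + (-17)·(13−16) + 20·(16−20)) = ½·(140 + 51 − 80) = 111/2.
[DGF] = ½·(20·(123/8−13) + (123/8)·(13−16) + 20·(16−(123/8))) = ½·(95/2 − 369/8 + 25/2) = 111/16, so the ratio is (111/16)/(111/2) = 1/8.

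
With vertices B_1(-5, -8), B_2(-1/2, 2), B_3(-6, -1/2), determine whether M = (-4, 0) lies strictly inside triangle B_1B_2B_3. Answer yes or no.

yes

Barycentric coordinates of M: (9/175, 62/175, 104/175).
The three coordinates are positive, positive, positive; a point is interior exactly when all three are positive.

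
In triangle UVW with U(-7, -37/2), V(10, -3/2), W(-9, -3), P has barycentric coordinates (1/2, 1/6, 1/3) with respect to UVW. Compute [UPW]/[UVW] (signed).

The signed ratio [UPW]/[UVW] equals the barycentric coordinate of P at vertex V, which is 1/6.

1/6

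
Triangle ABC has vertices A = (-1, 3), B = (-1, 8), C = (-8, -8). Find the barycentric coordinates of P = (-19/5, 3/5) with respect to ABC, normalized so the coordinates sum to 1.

Signed area of the reference triangle: [ABC] = ½·((-1)·(8−(-8)) + (-1)·(-8−3) + (-8)·(3−8)) = ½·(-16 + 11 + 40) = 35/2.
[PBC] = ½·((-19/5)·(8−(-8)) + (-1)·(-8−(3/5)) + (-8)·(3/5−8)) = ½·(-304/5 + 43/5 + 296/5) = 7/2, so the A-coordinate is (7/2)/(35/2) = 1/5.
[APC] = ½·((-1)·(3/5−(-8)) + (-19/5)·(-8−3) + (-8)·(3−(3/5))) = ½·(-43/5 + 209/5 − 96/5) = 7, so the B-coordinate is 2/5.
[ABP] = ½·((-1)·(8−(3/5)) + (-1)·(3/5−3) + (-19/5)·(3−8)) = ½·(-37/5 + 12/5 + 19) = 7, so the C-coordinate is 2/5.

(1/5, 2/5, 2/5)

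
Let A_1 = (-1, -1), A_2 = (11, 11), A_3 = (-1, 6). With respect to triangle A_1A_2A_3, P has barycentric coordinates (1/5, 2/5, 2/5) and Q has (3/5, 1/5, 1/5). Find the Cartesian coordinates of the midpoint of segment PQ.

Barycentric coordinates of the midpoint are the average: (2/5, 3/10, 3/10).
Converting: (2/5)·A_1 + (3/10)·A_2 + (3/10)·A_3 = (13/5, 47/10).

(13/5, 47/10)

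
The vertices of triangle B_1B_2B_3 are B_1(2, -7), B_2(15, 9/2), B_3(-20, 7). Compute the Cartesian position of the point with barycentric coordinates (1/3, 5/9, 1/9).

M = (1/3)·B_1 + (5/9)·B_2 + (1/9)·B_3.
x-coordinate: (1/3)·2 + (5/9)·15 + (1/9)·(-20) = 61/9.
y-coordinate: (1/3)·(-7) + (5/9)·(9/2) + (1/9)·7 = 17/18.

(61/9, 17/18)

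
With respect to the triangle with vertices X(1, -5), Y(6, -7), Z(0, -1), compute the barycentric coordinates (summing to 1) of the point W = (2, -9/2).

(1/2, 1/4, 1/4)

Signed area of the reference triangle: [XYZ] = ½·(1·(-7−(-1)) + 6·(-1−(-5)) + 0·(-5−(-7))) = ½·(-6 + 24 + 0) = 9.
[WYZ] = ½·(2·(-7−(-1)) + 6·(-1−(-9/2)) + 0·(-9/2−(-7))) = ½·(-12 + 21 + 0) = 9/2, so the X-coordinate is (9/2)/9 = 1/2.
[XWZ] = ½·(1·(-9/2−(-1)) + 2·(-1−(-5)) + 0·(-5−(-9/2))) = ½·(-7/2 + 8 + 0) = 9/4, so the Y-coordinate is 1/4.
[XYW] = ½·(1·(-7−(-9/2)) + 6·(-9/2−(-5)) + 2·(-5−(-7))) = ½·(-5/2 + 3 + 4) = 9/4, so the Z-coordinate is 1/4.
Check: 1/2 + 1/4 + 1/4 = 1.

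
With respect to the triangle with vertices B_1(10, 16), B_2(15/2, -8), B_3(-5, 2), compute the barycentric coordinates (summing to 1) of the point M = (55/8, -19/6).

(1/6, 3/4, 1/12)

Signed area of the reference triangle: [B_1B_2B_3] = ½·(10·(-8−2) + (15/2)·(2−16) + (-5)·(16−(-8))) = ½·(-100 − 105 − 120) = -325/2.
[MB_2B_3] = ½·((55/8)·(-8−2) + (15/2)·(2−(-19/6)) + (-5)·(-19/6−(-8))) = ½·(-275/4 + 155/4 − 145/6) = -325/12, so the B_1-coordinate is (-325/12)/(-325/2) = 1/6.
[B_1MB_3] = ½·(10·(-19/6−2) + (55/8)·(2−16) + (-5)·(16−(-19/6))) = ½·(-155/3 − 385/4 − 575/6) = -975/8, so the B_2-coordinate is 3/4.
[B_1B_2M] = ½·(10·(-8−(-19/6)) + (15/2)·(-19/6−16) + (55/8)·(16−(-8))) = ½·(-145/3 − 575/4 + 165) = -325/24, so the B_3-coordinate is 1/12.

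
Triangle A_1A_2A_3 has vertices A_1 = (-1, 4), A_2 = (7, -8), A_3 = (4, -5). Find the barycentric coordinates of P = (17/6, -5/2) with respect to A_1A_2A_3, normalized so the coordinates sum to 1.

Signed area of the reference triangle: [A_1A_2A_3] = ½·((-1)·(-8−(-5)) + 7·(-5−4) + 4·(4−(-8))) = ½·(3 − 63 + 48) = -6.
[PA_2A_3] = ½·((17/6)·(-8−(-5)) + 7·(-5−(-5/2)) + 4·(-5/2−(-8))) = ½·(-17/2 − 35/2 + 22) = -2, so the A_1-coordinate is (-2)/(-6) = 1/3.
[A_1PA_3] = ½·((-1)·(-5/2−(-5)) + (17/6)·(-5−4) + 4·(4−(-5/2))) = ½·(-5/2 − 51/2 + 26) = -1, so the A_2-coordinate is 1/6.
[A_1A_2P] = ½·((-1)·(-8−(-5/2)) + 7·(-5/2−4) + (17/6)·(4−(-8))) = ½·(11/2 − 91/2 + 34) = -3, so the A_3-coordinate is 1/2.
Check: 1/3 + 1/6 + 1/2 = 1.

(1/3, 1/6, 1/2)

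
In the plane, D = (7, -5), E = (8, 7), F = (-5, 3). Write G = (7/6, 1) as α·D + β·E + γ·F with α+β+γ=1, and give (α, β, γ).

(1/3, 1/6, 1/2)

Signed area of the reference triangle: [DEF] = ½·(7·(7−3) + 8·(3−(-5)) + (-5)·(-5−7)) = ½·(28 + 64 + 60) = 76.
[GEF] = ½·((7/6)·(7−3) + 8·(3−1) + (-5)·(1−7)) = ½·(14/3 + 16 + 30) = 76/3, so the D-coordinate is (76/3)/76 = 1/3.
[DGF] = ½·(7·(1−3) + (7/6)·(3−(-5)) + (-5)·(-5−1)) = ½·(-14 + 28/3 + 30) = 38/3, so the E-coordinate is 1/6.
[DEG] = ½·(7·(7−1) + 8·(1−(-5)) + (7/6)·(-5−7)) = ½·(42 + 48 − 14) = 38, so the F-coordinate is 1/2.
Check: 1/3 + 1/6 + 1/2 = 1.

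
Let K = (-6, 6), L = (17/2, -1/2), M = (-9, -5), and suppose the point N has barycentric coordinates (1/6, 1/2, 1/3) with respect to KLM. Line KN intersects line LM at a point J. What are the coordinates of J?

(3/2, -23/10)

Line KN meets LM where the K-coordinate vanishes; zeroing N's K-weight and renormalizing leaves L, M-weights 1/2 : 1/3 → (3/5, 2/5).
So J = (3/5)·L + (2/5)·M = (3/2, -23/10).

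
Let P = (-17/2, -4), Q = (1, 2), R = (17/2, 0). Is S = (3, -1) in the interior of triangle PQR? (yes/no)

yes

Barycentric coordinates of S: (37/128, 5/64, 81/128).
The three coordinates are positive, positive, positive; a point is interior exactly when all three are positive.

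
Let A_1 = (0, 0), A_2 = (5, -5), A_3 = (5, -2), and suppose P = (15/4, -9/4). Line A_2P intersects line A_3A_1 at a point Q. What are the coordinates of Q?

(10/3, -4/3)

Barycentric coordinates of P with respect to A_1A_2A_3: (1/4, 1/4, 1/2).
On side A_3A_1 the A_2-coordinate is zero; dropping P's A_2-weight 1/4 and renormalizing the remaining 1/2 : 1/4 gives weights 2/3, 1/3 on A_3, A_1.
Q = (2/3)·(5, -2) + (1/3)·(0, 0) = (10/3, -4/3).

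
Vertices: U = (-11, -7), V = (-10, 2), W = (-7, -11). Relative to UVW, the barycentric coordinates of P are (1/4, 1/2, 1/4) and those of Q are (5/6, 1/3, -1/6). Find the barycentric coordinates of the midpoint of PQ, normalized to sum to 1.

Since both coordinate triples sum to 1, the midpoint's barycentrics are the componentwise average.
(1/4+5/6)/2 = 13/24; similarly 5/12 and 1/24.

(13/24, 5/12, 1/24)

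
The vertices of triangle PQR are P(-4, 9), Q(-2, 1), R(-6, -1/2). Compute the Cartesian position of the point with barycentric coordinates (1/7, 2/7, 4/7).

S = (1/7)·P + (2/7)·Q + (4/7)·R.
x-coordinate: (1/7)·(-4) + (2/7)·(-2) + (4/7)·(-6) = -32/7.
y-coordinate: (1/7)·9 + (2/7)·1 + (4/7)·(-1/2) = 9/7.

(-32/7, 9/7)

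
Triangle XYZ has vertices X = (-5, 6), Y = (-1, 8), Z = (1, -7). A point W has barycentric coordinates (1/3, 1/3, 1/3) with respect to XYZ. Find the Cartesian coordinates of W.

W = (1/3)·X + (1/3)·Y + (1/3)·Z.
x-coordinate: (1/3)·(-5) + (1/3)·(-1) + (1/3)·1 = -5/3.
y-coordinate: (1/3)·6 + (1/3)·8 + (1/3)·(-7) = 7/3.

(-5/3, 7/3)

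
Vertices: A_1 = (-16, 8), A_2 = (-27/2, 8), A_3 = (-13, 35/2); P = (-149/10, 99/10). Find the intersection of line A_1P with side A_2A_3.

Barycentric coordinates of P with respect to A_1A_2A_3: (3/5, 1/5, 1/5).
On side A_2A_3 the A_1-coordinate is zero; dropping P's A_1-weight 3/5 and renormalizing the remaining 1/5 : 1/5 gives weights 1/2, 1/2 on A_2, A_3.
Q = (1/2)·(-27/2, 8) + (1/2)·(-13, 35/2) = (-53/4, 51/4).

(-53/4, 51/4)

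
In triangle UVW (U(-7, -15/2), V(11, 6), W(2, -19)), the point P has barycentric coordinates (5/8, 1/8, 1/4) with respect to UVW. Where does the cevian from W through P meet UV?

Line WP meets UV where the W-coordinate vanishes; zeroing P's W-weight and renormalizing leaves U, V-weights 5/8 : 1/8 → (5/6, 1/6).
So Q = (5/6)·U + (1/6)·V = (-4, -21/4).

(-4, -21/4)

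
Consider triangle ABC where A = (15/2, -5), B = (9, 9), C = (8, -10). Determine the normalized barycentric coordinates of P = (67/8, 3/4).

Signed area of the reference triangle: [ABC] = ½·((15/2)·(9−(-10)) + 9·(-10−(-5)) + 8·(-5−9)) = ½·(285/2 − 45 − 112) = -29/4.
[PBC] = ½·((67/8)·(9−(-10)) + 9·(-10−(3/4)) + 8·(3/4−9)) = ½·(1273/8 − 387/4 − 66) = -29/16, so the A-coordinate is (-29/16)/(-29/4) = 1/4.
[APC] = ½·((15/2)·(3/4−(-10)) + (67/8)·(-10−(-5)) + 8·(-5−(3/4))) = ½·(645/8 − 335/8 − 46) = -29/8, so the B-coordinate is 1/2.
[ABP] = ½·((15/2)·(9−(3/4)) + 9·(3/4−(-5)) + (67/8)·(-5−9)) = ½·(495/8 + 207/4 − 469/4) = -29/16, so the C-coordinate is 1/4.

(1/4, 1/2, 1/4)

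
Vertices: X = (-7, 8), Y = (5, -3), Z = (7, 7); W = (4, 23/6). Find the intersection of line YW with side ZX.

(7/2, 29/4)

Barycentric coordinates of W with respect to XYZ: (1/6, 1/3, 1/2).
On side ZX the Y-coordinate is zero; dropping W's Y-weight 1/3 and renormalizing the remaining 1/2 : 1/6 gives weights 3/4, 1/4 on Z, X.
V = (3/4)·(7, 7) + (1/4)·(-7, 8) = (7/2, 29/4).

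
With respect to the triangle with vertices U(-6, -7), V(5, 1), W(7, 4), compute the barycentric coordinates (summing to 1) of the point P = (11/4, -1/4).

(1/4, 1/2, 1/4)

Signed area of the reference triangle: [UVW] = ½·((-6)·(1−4) + 5·(4−(-7)) + 7·(-7−1)) = ½·(18 + 55 − 56) = 17/2.
[PVW] = ½·((11/4)·(1−4) + 5·(4−(-1/4)) + 7·(-1/4−1)) = ½·(-33/4 + 85/4 − 35/4) = 17/8, so the U-coordinate is (17/8)/(17/2) = 1/4.
[UPW] = ½·((-6)·(-1/4−4) + (11/4)·(4−(-7)) + 7·(-7−(-1/4))) = ½·(51/2 + 121/4 − 189/4) = 17/4, so the V-coordinate is 1/2.
[UVP] = ½·((-6)·(1−(-1/4)) + 5·(-1/4−(-7)) + (11/4)·(-7−1)) = ½·(-15/2 + 135/4 − 22) = 17/8, so the W-coordinate is 1/4.
Check: 1/4 + 1/2 + 1/4 = 1.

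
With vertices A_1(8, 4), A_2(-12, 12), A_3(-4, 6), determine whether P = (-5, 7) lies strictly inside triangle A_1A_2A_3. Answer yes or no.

Barycentric coordinates of P: (1/28, 5/28, 11/14).
The three coordinates are positive, positive, positive; a point is interior exactly when all three are positive.

yes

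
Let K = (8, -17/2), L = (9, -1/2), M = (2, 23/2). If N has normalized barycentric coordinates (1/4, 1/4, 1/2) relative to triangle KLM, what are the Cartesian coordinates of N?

N = (1/4)·K + (1/4)·L + (1/2)·M.
x-coordinate: (1/4)·8 + (1/4)·9 + (1/2)·2 = 21/4.
y-coordinate: (1/4)·(-17/2) + (1/4)·(-1/2) + (1/2)·(23/2) = 7/2.

(21/4, 7/2)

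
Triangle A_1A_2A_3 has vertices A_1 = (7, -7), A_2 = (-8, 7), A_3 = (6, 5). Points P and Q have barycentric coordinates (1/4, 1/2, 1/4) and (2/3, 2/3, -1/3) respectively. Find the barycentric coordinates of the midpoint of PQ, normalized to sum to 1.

Since both coordinate triples sum to 1, the midpoint's barycentrics are the componentwise average.
(1/4+2/3)/2 = 11/24; similarly 7/12 and -1/24.

(11/24, 7/12, -1/24)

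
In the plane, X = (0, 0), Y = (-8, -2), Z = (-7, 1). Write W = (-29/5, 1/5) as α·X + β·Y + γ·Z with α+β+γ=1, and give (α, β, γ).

Signed area of the reference triangle: [XYZ] = ½·(0·(-2−1) + (-8)·(1−0) + (-7)·(0−(-2))) = ½·(0 − 8 − 14) = -11.
[WYZ] = ½·((-29/5)·(-2−1) + (-8)·(1−(1/5)) + (-7)·(1/5−(-2))) = ½·(87/5 − 32/5 − 77/5) = -11/5, so the X-coordinate is (-11/5)/(-11) = 1/5.
[XWZ] = ½·(0·(1/5−1) + (-29/5)·(1−0) + (-7)·(0−(1/5))) = ½·(0 − 29/5 + 7/5) = -11/5, so the Y-coordinate is 1/5.
[XYW] = ½·(0·(-2−(1/5)) + (-8)·(1/5−0) + (-29/5)·(0−(-2))) = ½·(0 − 8/5 − 58/5) = -33/5, so the Z-coordinate is 3/5.

(1/5, 1/5, 3/5)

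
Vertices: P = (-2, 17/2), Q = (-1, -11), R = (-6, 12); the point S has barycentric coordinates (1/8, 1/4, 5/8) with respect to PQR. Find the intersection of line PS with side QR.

(-32/7, 38/7)

Line PS meets QR where the P-coordinate vanishes; zeroing S's P-weight and renormalizing leaves Q, R-weights 1/4 : 5/8 → (2/7, 5/7).
So T = (2/7)·Q + (5/7)·R = (-32/7, 38/7).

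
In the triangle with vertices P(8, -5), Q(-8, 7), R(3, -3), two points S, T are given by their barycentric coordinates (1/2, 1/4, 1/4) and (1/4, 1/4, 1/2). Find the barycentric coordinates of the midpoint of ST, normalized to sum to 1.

Since both coordinate triples sum to 1, the midpoint's barycentrics are the componentwise average.
(1/2+1/4)/2 = 3/8; similarly 1/4 and 3/8.

(3/8, 1/4, 3/8)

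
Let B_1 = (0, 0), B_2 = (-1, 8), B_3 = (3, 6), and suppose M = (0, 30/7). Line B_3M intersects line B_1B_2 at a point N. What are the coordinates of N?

(-1/2, 4)

Barycentric coordinates of M with respect to B_1B_2B_3: (3/7, 3/7, 1/7).
On side B_1B_2 the B_3-coordinate is zero; dropping M's B_3-weight 1/7 and renormalizing the remaining 3/7 : 3/7 gives weights 1/2, 1/2 on B_1, B_2.
N = (1/2)·(0, 0) + (1/2)·(-1, 8) = (-1/2, 4).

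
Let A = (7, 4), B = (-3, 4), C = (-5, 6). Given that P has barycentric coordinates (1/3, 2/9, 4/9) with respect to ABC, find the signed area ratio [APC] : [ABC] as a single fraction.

2/9

The signed ratio [APC]/[ABC] equals the barycentric coordinate of P at vertex B, which is 2/9.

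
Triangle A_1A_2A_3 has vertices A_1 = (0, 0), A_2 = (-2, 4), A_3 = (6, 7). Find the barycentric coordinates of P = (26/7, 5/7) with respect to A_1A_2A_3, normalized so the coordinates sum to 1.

(8/7, -4/7, 3/7)

Signed area of the reference triangle: [A_1A_2A_3] = ½·(0·(4−7) + (-2)·(7−0) + 6·(0−4)) = ½·(0 − 14 − 24) = -19.
[PA_2A_3] = ½·((26/7)·(4−7) + (-2)·(7−(5/7)) + 6·(5/7−4)) = ½·(-78/7 − 88/7 − 138/7) = -152/7, so the A_1-coordinate is (-152/7)/(-19) = 8/7.
[A_1PA_3] = ½·(0·(5/7−7) + (26/7)·(7−0) + 6·(0−(5/7))) = ½·(0 + 26 − 30/7) = 76/7, so the A_2-coordinate is -4/7.
[A_1A_2P] = ½·(0·(4−(5/7)) + (-2)·(5/7−0) + (26/7)·(0−4)) = ½·(0 − 10/7 − 104/7) = -57/7, so the A_3-coordinate is 3/7.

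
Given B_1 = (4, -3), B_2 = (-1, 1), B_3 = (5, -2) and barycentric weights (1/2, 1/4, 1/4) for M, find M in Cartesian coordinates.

(3, -7/4)

M = (1/2)·B_1 + (1/4)·B_2 + (1/4)·B_3.
x-coordinate: (1/2)·4 + (1/4)·(-1) + (1/4)·5 = 3.
y-coordinate: (1/2)·(-3) + (1/4)·1 + (1/4)·(-2) = -7/4.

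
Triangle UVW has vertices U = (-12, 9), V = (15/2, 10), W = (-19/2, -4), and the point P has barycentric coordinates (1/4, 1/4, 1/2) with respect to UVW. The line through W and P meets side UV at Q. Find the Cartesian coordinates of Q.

Line WP meets UV where the W-coordinate vanishes; zeroing P's W-weight and renormalizing leaves U, V-weights 1/4 : 1/4 → (1/2, 1/2).
So Q = (1/2)·U + (1/2)·V = (-9/4, 19/2).

(-9/4, 19/2)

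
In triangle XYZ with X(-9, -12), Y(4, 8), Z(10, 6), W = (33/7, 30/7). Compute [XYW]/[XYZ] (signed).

3/7

[XYZ] = ½·((-9)·(8−6) + 4·(6−(-12)) + 10·(-12−8)) = ½·(-18 + 72 − 200) = -73.
[XYW] = ½·((-9)·(8−(30/7)) + 4·(30/7−(-12)) + (33/7)·(-12−8)) = ½·(-234/7 + 456/7 − 660/7) = -219/7, so the ratio is (-219/7)/(-73) = 3/7.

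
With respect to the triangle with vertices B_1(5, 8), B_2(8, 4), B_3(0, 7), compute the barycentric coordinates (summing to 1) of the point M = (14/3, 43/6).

(2/3, 1/6, 1/6)

Signed area of the reference triangle: [B_1B_2B_3] = ½·(5·(4−7) + 8·(7−8) + 0·(8−4)) = ½·(-15 − 8 + 0) = -23/2.
[MB_2B_3] = ½·((14/3)·(4−7) + 8·(7−(43/6)) + 0·(43/6−4)) = ½·(-14 − 4/3 + 0) = -23/3, so the B_1-coordinate is (-23/3)/(-23/2) = 2/3.
[B_1MB_3] = ½·(5·(43/6−7) + (14/3)·(7−8) + 0·(8−(43/6))) = ½·(5/6 − 14/3 + 0) = -23/12, so the B_2-coordinate is 1/6.
[B_1B_2M] = ½·(5·(4−(43/6)) + 8·(43/6−8) + (14/3)·(8−4)) = ½·(-95/6 − 20/3 + 56/3) = -23/12, so the B_3-coordinate is 1/6.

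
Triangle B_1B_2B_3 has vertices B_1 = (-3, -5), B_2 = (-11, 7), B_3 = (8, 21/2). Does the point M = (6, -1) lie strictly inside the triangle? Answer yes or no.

Barycentric coordinates of M: (423/512, -191/512, 35/64).
The three coordinates are positive, negative, positive; a point is interior exactly when all three are positive.

no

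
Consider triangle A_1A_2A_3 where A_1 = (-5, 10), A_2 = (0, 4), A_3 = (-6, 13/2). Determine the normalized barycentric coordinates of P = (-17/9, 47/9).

(1/9, 2/3, 2/9)

Signed area of the reference triangle: [A_1A_2A_3] = ½·((-5)·(4−(13/2)) + 0·(13/2−10) + (-6)·(10−4)) = ½·(25/2 + 0 − 36) = -47/4.
[PA_2A_3] = ½·((-17/9)·(4−(13/2)) + 0·(13/2−(47/9)) + (-6)·(47/9−4)) = ½·(85/18 + 0 − 22/3) = -47/36, so the A_1-coordinate is (-47/36)/(-47/4) = 1/9.
[A_1PA_3] = ½·((-5)·(47/9−(13/2)) + (-17/9)·(13/2−10) + (-6)·(10−(47/9))) = ½·(115/18 + 119/18 − 86/3) = -47/6, so the A_2-coordinate is 2/3.
[A_1A_2P] = ½·((-5)·(4−(47/9)) + 0·(47/9−10) + (-17/9)·(10−4)) = ½·(55/9 + 0 − 34/3) = -47/18, so the A_3-coordinate is 2/9.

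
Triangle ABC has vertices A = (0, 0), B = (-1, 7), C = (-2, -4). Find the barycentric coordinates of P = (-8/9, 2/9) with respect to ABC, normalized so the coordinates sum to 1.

Signed area of the reference triangle: [ABC] = ½·(0·(7−(-4)) + (-1)·(-4−0) + (-2)·(0−7)) = ½·(0 + 4 + 14) = 9.
[PBC] = ½·((-8/9)·(7−(-4)) + (-1)·(-4−(2/9)) + (-2)·(2/9−7)) = ½·(-88/9 + 38/9 + 122/9) = 4, so the A-coordinate is 4/9 = 4/9.
[APC] = ½·(0·(2/9−(-4)) + (-8/9)·(-4−0) + (-2)·(0−(2/9))) = ½·(0 + 32/9 + 4/9) = 2, so the B-coordinate is 2/9.
[ABP] = ½·(0·(7−(2/9)) + (-1)·(2/9−0) + (-8/9)·(0−7)) = ½·(0 − 2/9 + 56/9) = 3, so the C-coordinate is 1/3.

(4/9, 2/9, 1/3)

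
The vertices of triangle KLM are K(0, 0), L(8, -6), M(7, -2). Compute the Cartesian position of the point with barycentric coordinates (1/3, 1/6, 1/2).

(29/6, -2)

N = (1/3)·K + (1/6)·L + (1/2)·M.
x-coordinate: (1/3)·0 + (1/6)·8 + (1/2)·7 = 29/6.
y-coordinate: (1/3)·0 + (1/6)·(-6) + (1/2)·(-2) = -2.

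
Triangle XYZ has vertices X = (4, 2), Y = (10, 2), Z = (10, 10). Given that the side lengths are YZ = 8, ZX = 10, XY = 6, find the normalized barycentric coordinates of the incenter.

(1/3, 5/12, 1/4)

The incenter has barycentric coordinates proportional to the opposite side lengths: (8 : 10 : 6).
Normalizing by 8+10+6 = 24 gives (1/3, 5/12, 1/4).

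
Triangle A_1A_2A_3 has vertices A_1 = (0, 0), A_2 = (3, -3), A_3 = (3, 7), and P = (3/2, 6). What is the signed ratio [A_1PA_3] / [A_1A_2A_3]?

-1/4

[A_1A_2A_3] = ½·(0·(-3−7) + 3·(7−0) + 3·(0−(-3))) = ½·(0 + 21 + 9) = 15.
[A_1PA_3] = ½·(0·(6−7) + (3/2)·(7−0) + 3·(0−6)) = ½·(0 + 21/2 − 18) = -15/4, so the ratio is (-15/4)/15 = -1/4.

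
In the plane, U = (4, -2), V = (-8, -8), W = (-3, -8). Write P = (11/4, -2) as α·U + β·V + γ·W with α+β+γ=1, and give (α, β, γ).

Signed area of the reference triangle: [UVW] = ½·(4·(-8−(-8)) + (-8)·(-8−(-2)) + (-3)·(-2−(-8))) = ½·(0 + 48 − 18) = 15.
[PVW] = ½·((11/4)·(-8−(-8)) + (-8)·(-8−(-2)) + (-3)·(-2−(-8))) = ½·(0 + 48 − 18) = 15, so the U-coordinate is 15/15 = 1.
[UPW] = ½·(4·(-2−(-8)) + (11/4)·(-8−(-2)) + (-3)·(-2−(-2))) = ½·(24 − 33/2 + 0) = 15/4, so the V-coordinate is 1/4.
[UVP] = ½·(4·(-8−(-2)) + (-8)·(-2−(-2)) + (11/4)·(-2−(-8))) = ½·(-24 + 0 + 33/2) = -15/4, so the W-coordinate is -1/4.
Check: 1 + 1/4 − 1/4 = 1.

(1, 1/4, -1/4)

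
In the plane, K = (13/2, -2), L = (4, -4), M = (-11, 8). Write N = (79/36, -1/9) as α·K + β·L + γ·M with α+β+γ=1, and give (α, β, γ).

Signed area of the reference triangle: [KLM] = ½·((13/2)·(-4−8) + 4·(8−(-2)) + (-11)·(-2−(-4))) = ½·(-78 + 40 − 22) = -30.
[NLM] = ½·((79/36)·(-4−8) + 4·(8−(-1/9)) + (-11)·(-1/9−(-4))) = ½·(-79/3 + 292/9 − 385/9) = -55/3, so the K-coordinate is (-55/3)/(-30) = 11/18.
[KNM] = ½·((13/2)·(-1/9−8) + (79/36)·(8−(-2)) + (-11)·(-2−(-1/9))) = ½·(-949/18 + 395/18 + 187/9) = -5, so the L-coordinate is 1/6.
[KLN] = ½·((13/2)·(-4−(-1/9)) + 4·(-1/9−(-2)) + (79/36)·(-2−(-4))) = ½·(-455/18 + 68/9 + 79/18) = -20/3, so the M-coordinate is 2/9.

(11/18, 1/6, 2/9)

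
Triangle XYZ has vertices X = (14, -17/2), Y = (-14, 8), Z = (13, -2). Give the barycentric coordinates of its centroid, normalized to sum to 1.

The centroid is the average of the vertices, so each weight is 1/3.

(1/3, 1/3, 1/3)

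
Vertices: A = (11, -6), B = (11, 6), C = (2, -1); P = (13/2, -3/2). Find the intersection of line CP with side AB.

(11, -2)

Barycentric coordinates of P with respect to ABC: (1/3, 1/6, 1/2).
On side AB the C-coordinate is zero; dropping P's C-weight 1/2 and renormalizing the remaining 1/3 : 1/6 gives weights 2/3, 1/3 on A, B.
Q = (2/3)·(11, -6) + (1/3)·(11, 6) = (11, -2).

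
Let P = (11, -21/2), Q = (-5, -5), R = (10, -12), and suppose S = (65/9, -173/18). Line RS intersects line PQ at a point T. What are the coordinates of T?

(45/7, -125/14)

Barycentric coordinates of S with respect to PQR: (5/9, 2/9, 2/9).
On side PQ the R-coordinate is zero; dropping S's R-weight 2/9 and renormalizing the remaining 5/9 : 2/9 gives weights 5/7, 2/7 on P, Q.
T = (5/7)·(11, -21/2) + (2/7)·(-5, -5) = (45/7, -125/14).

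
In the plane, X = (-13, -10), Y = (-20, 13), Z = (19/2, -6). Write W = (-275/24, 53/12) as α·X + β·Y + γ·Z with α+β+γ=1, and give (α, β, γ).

Signed area of the reference triangle: [XYZ] = ½·((-13)·(13−(-6)) + (-20)·(-6−(-10)) + (19/2)·(-10−13)) = ½·(-247 − 80 − 437/2) = -1091/4.
[WYZ] = ½·((-275/24)·(13−(-6)) + (-20)·(-6−(53/12)) + (19/2)·(53/12−13)) = ½·(-5225/24 + 625/3 − 1957/24) = -1091/24, so the X-coordinate is (-1091/24)/(-1091/4) = 1/6.
[XWZ] = ½·((-13)·(53/12−(-6)) + (-275/24)·(-6−(-10)) + (19/2)·(-10−(53/12))) = ½·(-1625/12 − 275/6 − 3287/24) = -7637/48, so the Y-coordinate is 7/12.
[XYW] = ½·((-13)·(13−(53/12)) + (-20)·(53/12−(-10)) + (-275/24)·(-10−13)) = ½·(-1339/12 − 865/3 + 6325/24) = -1091/16, so the Z-coordinate is 1/4.

(1/6, 7/12, 1/4)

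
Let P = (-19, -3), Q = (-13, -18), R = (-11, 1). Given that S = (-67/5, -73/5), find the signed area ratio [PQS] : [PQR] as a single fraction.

1/10

[PQR] = ½·((-19)·(-18−1) + (-13)·(1−(-3)) + (-11)·(-3−(-18))) = ½·(361 − 52 − 165) = 72.
[PQS] = ½·((-19)·(-18−(-73/5)) + (-13)·(-73/5−(-3)) + (-67/5)·(-3−(-18))) = ½·(323/5 + 754/5 − 201) = 36/5, so the ratio is (36/5)/72 = 1/10.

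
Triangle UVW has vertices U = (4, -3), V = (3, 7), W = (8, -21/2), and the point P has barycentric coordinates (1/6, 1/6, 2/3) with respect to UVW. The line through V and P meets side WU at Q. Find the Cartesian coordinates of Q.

(36/5, -9)

Line VP meets WU where the V-coordinate vanishes; zeroing P's V-weight and renormalizing leaves W, U-weights 2/3 : 1/6 → (4/5, 1/5).
So Q = (4/5)·W + (1/5)·U = (36/5, -9).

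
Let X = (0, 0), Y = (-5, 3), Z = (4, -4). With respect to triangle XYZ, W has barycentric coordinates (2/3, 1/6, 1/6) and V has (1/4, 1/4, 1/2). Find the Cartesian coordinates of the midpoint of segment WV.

(7/24, -17/24)

Barycentric coordinates of the midpoint are the average: (11/24, 5/24, 1/3).
Converting: (11/24)·X + (5/24)·Y + (1/3)·Z = (7/24, -17/24).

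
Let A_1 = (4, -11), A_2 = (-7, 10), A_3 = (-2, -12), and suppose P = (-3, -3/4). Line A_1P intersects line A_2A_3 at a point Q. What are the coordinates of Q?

Barycentric coordinates of P with respect to A_1A_2A_3: (1/4, 1/2, 1/4).
On side A_2A_3 the A_1-coordinate is zero; dropping P's A_1-weight 1/4 and renormalizing the remaining 1/2 : 1/4 gives weights 2/3, 1/3 on A_2, A_3.
Q = (2/3)·(-7, 10) + (1/3)·(-2, -12) = (-16/3, 8/3).

(-16/3, 8/3)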